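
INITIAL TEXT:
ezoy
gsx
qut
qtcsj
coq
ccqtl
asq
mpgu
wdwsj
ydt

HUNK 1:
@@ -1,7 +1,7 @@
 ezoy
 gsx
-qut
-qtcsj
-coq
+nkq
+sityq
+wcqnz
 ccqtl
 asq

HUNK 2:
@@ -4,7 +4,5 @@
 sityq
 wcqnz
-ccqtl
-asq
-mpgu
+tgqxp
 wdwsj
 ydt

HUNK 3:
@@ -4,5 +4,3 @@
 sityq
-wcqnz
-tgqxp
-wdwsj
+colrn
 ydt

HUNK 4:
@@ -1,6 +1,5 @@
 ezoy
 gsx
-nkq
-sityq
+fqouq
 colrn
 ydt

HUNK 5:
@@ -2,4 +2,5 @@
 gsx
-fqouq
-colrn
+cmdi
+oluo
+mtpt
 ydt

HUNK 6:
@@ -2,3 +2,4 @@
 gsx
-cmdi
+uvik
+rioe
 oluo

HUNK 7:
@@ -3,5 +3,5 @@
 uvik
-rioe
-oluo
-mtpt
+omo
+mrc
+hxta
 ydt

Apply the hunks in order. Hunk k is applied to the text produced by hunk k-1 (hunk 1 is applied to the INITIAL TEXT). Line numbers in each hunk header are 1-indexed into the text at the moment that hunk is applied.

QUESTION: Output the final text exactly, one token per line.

Hunk 1: at line 1 remove [qut,qtcsj,coq] add [nkq,sityq,wcqnz] -> 10 lines: ezoy gsx nkq sityq wcqnz ccqtl asq mpgu wdwsj ydt
Hunk 2: at line 4 remove [ccqtl,asq,mpgu] add [tgqxp] -> 8 lines: ezoy gsx nkq sityq wcqnz tgqxp wdwsj ydt
Hunk 3: at line 4 remove [wcqnz,tgqxp,wdwsj] add [colrn] -> 6 lines: ezoy gsx nkq sityq colrn ydt
Hunk 4: at line 1 remove [nkq,sityq] add [fqouq] -> 5 lines: ezoy gsx fqouq colrn ydt
Hunk 5: at line 2 remove [fqouq,colrn] add [cmdi,oluo,mtpt] -> 6 lines: ezoy gsx cmdi oluo mtpt ydt
Hunk 6: at line 2 remove [cmdi] add [uvik,rioe] -> 7 lines: ezoy gsx uvik rioe oluo mtpt ydt
Hunk 7: at line 3 remove [rioe,oluo,mtpt] add [omo,mrc,hxta] -> 7 lines: ezoy gsx uvik omo mrc hxta ydt

Answer: ezoy
gsx
uvik
omo
mrc
hxta
ydt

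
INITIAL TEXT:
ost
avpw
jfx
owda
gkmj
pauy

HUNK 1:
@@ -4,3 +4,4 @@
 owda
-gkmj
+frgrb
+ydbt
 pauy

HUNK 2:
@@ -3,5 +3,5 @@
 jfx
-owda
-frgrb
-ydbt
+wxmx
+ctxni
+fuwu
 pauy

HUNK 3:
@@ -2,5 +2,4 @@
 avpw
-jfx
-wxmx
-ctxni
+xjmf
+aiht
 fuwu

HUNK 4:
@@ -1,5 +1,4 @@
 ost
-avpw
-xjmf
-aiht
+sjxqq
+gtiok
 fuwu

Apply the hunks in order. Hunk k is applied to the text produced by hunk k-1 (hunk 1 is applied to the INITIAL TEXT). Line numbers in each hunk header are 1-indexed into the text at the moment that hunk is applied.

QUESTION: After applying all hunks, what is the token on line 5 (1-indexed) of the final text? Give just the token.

Hunk 1: at line 4 remove [gkmj] add [frgrb,ydbt] -> 7 lines: ost avpw jfx owda frgrb ydbt pauy
Hunk 2: at line 3 remove [owda,frgrb,ydbt] add [wxmx,ctxni,fuwu] -> 7 lines: ost avpw jfx wxmx ctxni fuwu pauy
Hunk 3: at line 2 remove [jfx,wxmx,ctxni] add [xjmf,aiht] -> 6 lines: ost avpw xjmf aiht fuwu pauy
Hunk 4: at line 1 remove [avpw,xjmf,aiht] add [sjxqq,gtiok] -> 5 lines: ost sjxqq gtiok fuwu pauy
Final line 5: pauy

Answer: pauy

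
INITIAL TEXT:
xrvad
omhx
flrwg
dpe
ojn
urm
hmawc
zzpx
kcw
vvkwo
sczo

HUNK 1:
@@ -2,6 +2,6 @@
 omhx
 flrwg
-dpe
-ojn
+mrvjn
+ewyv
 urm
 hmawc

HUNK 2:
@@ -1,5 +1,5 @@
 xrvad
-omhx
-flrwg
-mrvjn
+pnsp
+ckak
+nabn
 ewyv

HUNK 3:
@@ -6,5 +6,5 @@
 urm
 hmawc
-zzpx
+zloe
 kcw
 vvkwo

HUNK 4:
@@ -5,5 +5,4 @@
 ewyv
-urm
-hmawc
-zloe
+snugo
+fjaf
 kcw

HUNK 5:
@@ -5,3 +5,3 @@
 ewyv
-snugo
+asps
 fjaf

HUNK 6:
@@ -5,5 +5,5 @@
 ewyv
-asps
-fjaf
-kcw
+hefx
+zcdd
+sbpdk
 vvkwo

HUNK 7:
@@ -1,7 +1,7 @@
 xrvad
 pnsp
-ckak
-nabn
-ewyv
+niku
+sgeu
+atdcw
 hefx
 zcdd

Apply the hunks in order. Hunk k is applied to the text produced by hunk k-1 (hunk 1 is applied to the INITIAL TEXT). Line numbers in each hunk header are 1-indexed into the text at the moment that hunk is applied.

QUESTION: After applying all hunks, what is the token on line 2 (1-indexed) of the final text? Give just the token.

Answer: pnsp

Derivation:
Hunk 1: at line 2 remove [dpe,ojn] add [mrvjn,ewyv] -> 11 lines: xrvad omhx flrwg mrvjn ewyv urm hmawc zzpx kcw vvkwo sczo
Hunk 2: at line 1 remove [omhx,flrwg,mrvjn] add [pnsp,ckak,nabn] -> 11 lines: xrvad pnsp ckak nabn ewyv urm hmawc zzpx kcw vvkwo sczo
Hunk 3: at line 6 remove [zzpx] add [zloe] -> 11 lines: xrvad pnsp ckak nabn ewyv urm hmawc zloe kcw vvkwo sczo
Hunk 4: at line 5 remove [urm,hmawc,zloe] add [snugo,fjaf] -> 10 lines: xrvad pnsp ckak nabn ewyv snugo fjaf kcw vvkwo sczo
Hunk 5: at line 5 remove [snugo] add [asps] -> 10 lines: xrvad pnsp ckak nabn ewyv asps fjaf kcw vvkwo sczo
Hunk 6: at line 5 remove [asps,fjaf,kcw] add [hefx,zcdd,sbpdk] -> 10 lines: xrvad pnsp ckak nabn ewyv hefx zcdd sbpdk vvkwo sczo
Hunk 7: at line 1 remove [ckak,nabn,ewyv] add [niku,sgeu,atdcw] -> 10 lines: xrvad pnsp niku sgeu atdcw hefx zcdd sbpdk vvkwo sczo
Final line 2: pnsp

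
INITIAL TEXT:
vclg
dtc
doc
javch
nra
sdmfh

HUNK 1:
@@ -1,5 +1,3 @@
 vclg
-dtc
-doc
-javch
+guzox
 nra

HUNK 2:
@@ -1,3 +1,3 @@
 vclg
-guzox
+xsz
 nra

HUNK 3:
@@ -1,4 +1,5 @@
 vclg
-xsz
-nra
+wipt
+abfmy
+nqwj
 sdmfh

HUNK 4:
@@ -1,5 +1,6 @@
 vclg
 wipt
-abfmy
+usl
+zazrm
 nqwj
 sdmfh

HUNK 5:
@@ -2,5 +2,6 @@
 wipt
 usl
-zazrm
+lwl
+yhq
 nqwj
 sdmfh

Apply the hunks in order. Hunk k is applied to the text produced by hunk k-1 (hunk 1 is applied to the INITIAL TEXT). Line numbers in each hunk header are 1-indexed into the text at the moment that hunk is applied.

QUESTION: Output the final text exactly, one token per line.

Answer: vclg
wipt
usl
lwl
yhq
nqwj
sdmfh

Derivation:
Hunk 1: at line 1 remove [dtc,doc,javch] add [guzox] -> 4 lines: vclg guzox nra sdmfh
Hunk 2: at line 1 remove [guzox] add [xsz] -> 4 lines: vclg xsz nra sdmfh
Hunk 3: at line 1 remove [xsz,nra] add [wipt,abfmy,nqwj] -> 5 lines: vclg wipt abfmy nqwj sdmfh
Hunk 4: at line 1 remove [abfmy] add [usl,zazrm] -> 6 lines: vclg wipt usl zazrm nqwj sdmfh
Hunk 5: at line 2 remove [zazrm] add [lwl,yhq] -> 7 lines: vclg wipt usl lwl yhq nqwj sdmfh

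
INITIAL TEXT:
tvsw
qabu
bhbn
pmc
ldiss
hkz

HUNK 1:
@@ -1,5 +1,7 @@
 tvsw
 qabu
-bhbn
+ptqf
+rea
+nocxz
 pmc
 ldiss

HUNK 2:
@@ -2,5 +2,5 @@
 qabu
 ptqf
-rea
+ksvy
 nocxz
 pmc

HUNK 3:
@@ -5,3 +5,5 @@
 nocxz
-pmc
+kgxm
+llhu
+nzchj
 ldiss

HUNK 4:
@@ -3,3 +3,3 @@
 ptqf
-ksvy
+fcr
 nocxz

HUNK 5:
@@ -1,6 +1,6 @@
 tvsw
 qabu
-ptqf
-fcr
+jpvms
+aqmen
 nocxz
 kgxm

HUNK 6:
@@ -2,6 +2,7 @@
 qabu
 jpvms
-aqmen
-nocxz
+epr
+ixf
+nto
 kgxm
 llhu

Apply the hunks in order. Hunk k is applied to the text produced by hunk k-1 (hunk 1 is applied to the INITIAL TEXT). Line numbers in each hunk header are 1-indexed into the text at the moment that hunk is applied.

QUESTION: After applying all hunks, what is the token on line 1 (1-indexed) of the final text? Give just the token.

Hunk 1: at line 1 remove [bhbn] add [ptqf,rea,nocxz] -> 8 lines: tvsw qabu ptqf rea nocxz pmc ldiss hkz
Hunk 2: at line 2 remove [rea] add [ksvy] -> 8 lines: tvsw qabu ptqf ksvy nocxz pmc ldiss hkz
Hunk 3: at line 5 remove [pmc] add [kgxm,llhu,nzchj] -> 10 lines: tvsw qabu ptqf ksvy nocxz kgxm llhu nzchj ldiss hkz
Hunk 4: at line 3 remove [ksvy] add [fcr] -> 10 lines: tvsw qabu ptqf fcr nocxz kgxm llhu nzchj ldiss hkz
Hunk 5: at line 1 remove [ptqf,fcr] add [jpvms,aqmen] -> 10 lines: tvsw qabu jpvms aqmen nocxz kgxm llhu nzchj ldiss hkz
Hunk 6: at line 2 remove [aqmen,nocxz] add [epr,ixf,nto] -> 11 lines: tvsw qabu jpvms epr ixf nto kgxm llhu nzchj ldiss hkz
Final line 1: tvsw

Answer: tvsw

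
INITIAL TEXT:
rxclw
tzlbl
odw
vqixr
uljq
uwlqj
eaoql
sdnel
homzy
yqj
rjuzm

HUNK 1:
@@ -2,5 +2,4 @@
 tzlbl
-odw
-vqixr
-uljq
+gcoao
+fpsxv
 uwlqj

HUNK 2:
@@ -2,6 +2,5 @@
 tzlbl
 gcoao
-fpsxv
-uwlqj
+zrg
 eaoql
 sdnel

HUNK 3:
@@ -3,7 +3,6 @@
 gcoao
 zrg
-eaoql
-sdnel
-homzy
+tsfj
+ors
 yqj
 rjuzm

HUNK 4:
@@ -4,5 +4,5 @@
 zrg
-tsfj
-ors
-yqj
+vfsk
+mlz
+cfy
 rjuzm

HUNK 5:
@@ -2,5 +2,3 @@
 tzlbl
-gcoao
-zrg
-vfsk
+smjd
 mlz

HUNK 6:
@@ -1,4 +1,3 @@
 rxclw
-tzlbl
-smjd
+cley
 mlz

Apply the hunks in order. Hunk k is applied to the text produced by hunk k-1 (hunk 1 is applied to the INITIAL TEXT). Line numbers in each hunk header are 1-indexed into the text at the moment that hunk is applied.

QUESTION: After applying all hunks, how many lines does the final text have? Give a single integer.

Answer: 5

Derivation:
Hunk 1: at line 2 remove [odw,vqixr,uljq] add [gcoao,fpsxv] -> 10 lines: rxclw tzlbl gcoao fpsxv uwlqj eaoql sdnel homzy yqj rjuzm
Hunk 2: at line 2 remove [fpsxv,uwlqj] add [zrg] -> 9 lines: rxclw tzlbl gcoao zrg eaoql sdnel homzy yqj rjuzm
Hunk 3: at line 3 remove [eaoql,sdnel,homzy] add [tsfj,ors] -> 8 lines: rxclw tzlbl gcoao zrg tsfj ors yqj rjuzm
Hunk 4: at line 4 remove [tsfj,ors,yqj] add [vfsk,mlz,cfy] -> 8 lines: rxclw tzlbl gcoao zrg vfsk mlz cfy rjuzm
Hunk 5: at line 2 remove [gcoao,zrg,vfsk] add [smjd] -> 6 lines: rxclw tzlbl smjd mlz cfy rjuzm
Hunk 6: at line 1 remove [tzlbl,smjd] add [cley] -> 5 lines: rxclw cley mlz cfy rjuzm
Final line count: 5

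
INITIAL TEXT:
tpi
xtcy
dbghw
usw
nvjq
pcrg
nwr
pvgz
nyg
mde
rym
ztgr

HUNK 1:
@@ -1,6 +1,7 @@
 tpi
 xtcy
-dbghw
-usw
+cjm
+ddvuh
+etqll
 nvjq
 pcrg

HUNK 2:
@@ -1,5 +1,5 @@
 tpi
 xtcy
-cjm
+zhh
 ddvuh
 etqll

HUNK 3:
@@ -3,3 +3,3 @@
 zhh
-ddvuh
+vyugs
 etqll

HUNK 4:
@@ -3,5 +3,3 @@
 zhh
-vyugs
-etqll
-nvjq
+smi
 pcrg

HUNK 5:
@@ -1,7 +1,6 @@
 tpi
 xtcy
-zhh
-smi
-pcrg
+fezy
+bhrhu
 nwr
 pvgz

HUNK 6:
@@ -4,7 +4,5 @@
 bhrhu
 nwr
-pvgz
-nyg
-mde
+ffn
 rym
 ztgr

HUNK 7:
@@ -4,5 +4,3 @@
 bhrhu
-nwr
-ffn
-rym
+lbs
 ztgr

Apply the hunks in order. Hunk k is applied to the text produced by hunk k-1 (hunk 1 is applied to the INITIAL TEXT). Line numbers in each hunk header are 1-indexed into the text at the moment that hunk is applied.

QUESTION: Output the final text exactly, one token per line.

Hunk 1: at line 1 remove [dbghw,usw] add [cjm,ddvuh,etqll] -> 13 lines: tpi xtcy cjm ddvuh etqll nvjq pcrg nwr pvgz nyg mde rym ztgr
Hunk 2: at line 1 remove [cjm] add [zhh] -> 13 lines: tpi xtcy zhh ddvuh etqll nvjq pcrg nwr pvgz nyg mde rym ztgr
Hunk 3: at line 3 remove [ddvuh] add [vyugs] -> 13 lines: tpi xtcy zhh vyugs etqll nvjq pcrg nwr pvgz nyg mde rym ztgr
Hunk 4: at line 3 remove [vyugs,etqll,nvjq] add [smi] -> 11 lines: tpi xtcy zhh smi pcrg nwr pvgz nyg mde rym ztgr
Hunk 5: at line 1 remove [zhh,smi,pcrg] add [fezy,bhrhu] -> 10 lines: tpi xtcy fezy bhrhu nwr pvgz nyg mde rym ztgr
Hunk 6: at line 4 remove [pvgz,nyg,mde] add [ffn] -> 8 lines: tpi xtcy fezy bhrhu nwr ffn rym ztgr
Hunk 7: at line 4 remove [nwr,ffn,rym] add [lbs] -> 6 lines: tpi xtcy fezy bhrhu lbs ztgr

Answer: tpi
xtcy
fezy
bhrhu
lbs
ztgr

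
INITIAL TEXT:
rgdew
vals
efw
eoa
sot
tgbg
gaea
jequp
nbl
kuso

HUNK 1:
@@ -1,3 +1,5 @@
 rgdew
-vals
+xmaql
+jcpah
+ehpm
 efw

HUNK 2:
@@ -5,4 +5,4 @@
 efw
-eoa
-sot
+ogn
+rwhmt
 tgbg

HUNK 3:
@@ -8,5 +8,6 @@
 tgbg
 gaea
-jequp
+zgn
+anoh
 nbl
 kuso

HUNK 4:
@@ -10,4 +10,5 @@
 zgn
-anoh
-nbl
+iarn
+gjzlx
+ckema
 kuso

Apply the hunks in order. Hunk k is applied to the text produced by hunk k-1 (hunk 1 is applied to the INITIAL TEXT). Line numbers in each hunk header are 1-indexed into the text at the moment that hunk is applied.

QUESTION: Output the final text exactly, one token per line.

Hunk 1: at line 1 remove [vals] add [xmaql,jcpah,ehpm] -> 12 lines: rgdew xmaql jcpah ehpm efw eoa sot tgbg gaea jequp nbl kuso
Hunk 2: at line 5 remove [eoa,sot] add [ogn,rwhmt] -> 12 lines: rgdew xmaql jcpah ehpm efw ogn rwhmt tgbg gaea jequp nbl kuso
Hunk 3: at line 8 remove [jequp] add [zgn,anoh] -> 13 lines: rgdew xmaql jcpah ehpm efw ogn rwhmt tgbg gaea zgn anoh nbl kuso
Hunk 4: at line 10 remove [anoh,nbl] add [iarn,gjzlx,ckema] -> 14 lines: rgdew xmaql jcpah ehpm efw ogn rwhmt tgbg gaea zgn iarn gjzlx ckema kuso

Answer: rgdew
xmaql
jcpah
ehpm
efw
ogn
rwhmt
tgbg
gaea
zgn
iarn
gjzlx
ckema
kuso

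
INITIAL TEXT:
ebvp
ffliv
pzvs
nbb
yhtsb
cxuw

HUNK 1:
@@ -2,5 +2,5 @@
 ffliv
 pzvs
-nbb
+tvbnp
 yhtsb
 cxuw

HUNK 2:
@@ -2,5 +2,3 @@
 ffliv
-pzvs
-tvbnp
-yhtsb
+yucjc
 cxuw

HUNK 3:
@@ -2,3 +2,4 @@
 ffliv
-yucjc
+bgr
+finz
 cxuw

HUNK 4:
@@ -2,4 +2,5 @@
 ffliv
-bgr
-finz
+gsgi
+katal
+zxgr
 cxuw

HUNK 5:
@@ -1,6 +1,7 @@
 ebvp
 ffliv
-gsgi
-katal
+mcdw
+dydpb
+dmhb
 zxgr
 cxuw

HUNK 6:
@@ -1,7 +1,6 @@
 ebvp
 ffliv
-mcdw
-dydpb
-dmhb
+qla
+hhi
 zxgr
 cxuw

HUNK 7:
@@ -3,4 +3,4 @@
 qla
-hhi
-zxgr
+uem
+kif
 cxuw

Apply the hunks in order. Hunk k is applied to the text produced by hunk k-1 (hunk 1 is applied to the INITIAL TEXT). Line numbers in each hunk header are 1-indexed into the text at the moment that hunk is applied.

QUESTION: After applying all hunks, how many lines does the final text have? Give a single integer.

Answer: 6

Derivation:
Hunk 1: at line 2 remove [nbb] add [tvbnp] -> 6 lines: ebvp ffliv pzvs tvbnp yhtsb cxuw
Hunk 2: at line 2 remove [pzvs,tvbnp,yhtsb] add [yucjc] -> 4 lines: ebvp ffliv yucjc cxuw
Hunk 3: at line 2 remove [yucjc] add [bgr,finz] -> 5 lines: ebvp ffliv bgr finz cxuw
Hunk 4: at line 2 remove [bgr,finz] add [gsgi,katal,zxgr] -> 6 lines: ebvp ffliv gsgi katal zxgr cxuw
Hunk 5: at line 1 remove [gsgi,katal] add [mcdw,dydpb,dmhb] -> 7 lines: ebvp ffliv mcdw dydpb dmhb zxgr cxuw
Hunk 6: at line 1 remove [mcdw,dydpb,dmhb] add [qla,hhi] -> 6 lines: ebvp ffliv qla hhi zxgr cxuw
Hunk 7: at line 3 remove [hhi,zxgr] add [uem,kif] -> 6 lines: ebvp ffliv qla uem kif cxuw
Final line count: 6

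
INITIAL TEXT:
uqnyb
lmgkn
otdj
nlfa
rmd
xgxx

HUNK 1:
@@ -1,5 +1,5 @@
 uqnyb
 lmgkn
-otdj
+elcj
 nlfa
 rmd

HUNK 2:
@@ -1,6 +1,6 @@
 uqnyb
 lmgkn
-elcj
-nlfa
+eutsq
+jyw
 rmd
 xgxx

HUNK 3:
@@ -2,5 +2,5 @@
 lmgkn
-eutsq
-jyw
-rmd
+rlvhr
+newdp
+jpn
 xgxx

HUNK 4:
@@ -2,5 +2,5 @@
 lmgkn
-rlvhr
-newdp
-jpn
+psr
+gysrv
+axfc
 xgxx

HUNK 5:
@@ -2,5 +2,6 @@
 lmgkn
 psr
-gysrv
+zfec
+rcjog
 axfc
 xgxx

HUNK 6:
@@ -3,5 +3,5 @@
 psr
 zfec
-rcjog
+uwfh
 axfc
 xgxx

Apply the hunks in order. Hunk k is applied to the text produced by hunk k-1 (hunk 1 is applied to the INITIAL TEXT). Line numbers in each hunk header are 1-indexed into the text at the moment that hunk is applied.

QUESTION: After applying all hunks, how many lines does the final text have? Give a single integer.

Hunk 1: at line 1 remove [otdj] add [elcj] -> 6 lines: uqnyb lmgkn elcj nlfa rmd xgxx
Hunk 2: at line 1 remove [elcj,nlfa] add [eutsq,jyw] -> 6 lines: uqnyb lmgkn eutsq jyw rmd xgxx
Hunk 3: at line 2 remove [eutsq,jyw,rmd] add [rlvhr,newdp,jpn] -> 6 lines: uqnyb lmgkn rlvhr newdp jpn xgxx
Hunk 4: at line 2 remove [rlvhr,newdp,jpn] add [psr,gysrv,axfc] -> 6 lines: uqnyb lmgkn psr gysrv axfc xgxx
Hunk 5: at line 2 remove [gysrv] add [zfec,rcjog] -> 7 lines: uqnyb lmgkn psr zfec rcjog axfc xgxx
Hunk 6: at line 3 remove [rcjog] add [uwfh] -> 7 lines: uqnyb lmgkn psr zfec uwfh axfc xgxx
Final line count: 7

Answer: 7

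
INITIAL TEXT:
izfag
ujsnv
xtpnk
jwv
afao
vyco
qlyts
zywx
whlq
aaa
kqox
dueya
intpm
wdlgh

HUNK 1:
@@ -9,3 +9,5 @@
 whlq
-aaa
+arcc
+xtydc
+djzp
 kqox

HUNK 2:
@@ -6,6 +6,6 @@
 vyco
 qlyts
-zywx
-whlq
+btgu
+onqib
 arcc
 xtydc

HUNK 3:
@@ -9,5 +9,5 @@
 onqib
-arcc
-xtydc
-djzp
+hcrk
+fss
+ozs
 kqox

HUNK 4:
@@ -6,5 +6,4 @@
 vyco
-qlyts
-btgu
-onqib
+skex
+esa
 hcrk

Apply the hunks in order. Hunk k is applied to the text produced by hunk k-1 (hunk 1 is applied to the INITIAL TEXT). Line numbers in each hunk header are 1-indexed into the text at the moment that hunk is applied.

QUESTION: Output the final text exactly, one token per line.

Hunk 1: at line 9 remove [aaa] add [arcc,xtydc,djzp] -> 16 lines: izfag ujsnv xtpnk jwv afao vyco qlyts zywx whlq arcc xtydc djzp kqox dueya intpm wdlgh
Hunk 2: at line 6 remove [zywx,whlq] add [btgu,onqib] -> 16 lines: izfag ujsnv xtpnk jwv afao vyco qlyts btgu onqib arcc xtydc djzp kqox dueya intpm wdlgh
Hunk 3: at line 9 remove [arcc,xtydc,djzp] add [hcrk,fss,ozs] -> 16 lines: izfag ujsnv xtpnk jwv afao vyco qlyts btgu onqib hcrk fss ozs kqox dueya intpm wdlgh
Hunk 4: at line 6 remove [qlyts,btgu,onqib] add [skex,esa] -> 15 lines: izfag ujsnv xtpnk jwv afao vyco skex esa hcrk fss ozs kqox dueya intpm wdlgh

Answer: izfag
ujsnv
xtpnk
jwv
afao
vyco
skex
esa
hcrk
fss
ozs
kqox
dueya
intpm
wdlgh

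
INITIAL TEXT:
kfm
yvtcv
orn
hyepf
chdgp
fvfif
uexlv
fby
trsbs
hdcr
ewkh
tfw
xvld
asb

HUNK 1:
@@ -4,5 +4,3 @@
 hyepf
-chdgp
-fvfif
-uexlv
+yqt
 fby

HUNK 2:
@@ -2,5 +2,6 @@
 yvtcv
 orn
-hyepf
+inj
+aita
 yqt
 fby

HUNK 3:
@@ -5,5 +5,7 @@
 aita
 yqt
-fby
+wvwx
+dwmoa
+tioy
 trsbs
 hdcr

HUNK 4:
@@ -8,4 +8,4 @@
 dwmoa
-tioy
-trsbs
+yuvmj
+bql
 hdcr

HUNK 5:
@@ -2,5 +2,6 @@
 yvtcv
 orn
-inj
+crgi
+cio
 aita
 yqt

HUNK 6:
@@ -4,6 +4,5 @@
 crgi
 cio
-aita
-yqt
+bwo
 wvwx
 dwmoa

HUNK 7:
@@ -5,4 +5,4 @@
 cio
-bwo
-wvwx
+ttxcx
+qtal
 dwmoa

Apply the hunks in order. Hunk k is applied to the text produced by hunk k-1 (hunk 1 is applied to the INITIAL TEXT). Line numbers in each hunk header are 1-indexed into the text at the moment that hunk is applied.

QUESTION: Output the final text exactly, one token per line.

Hunk 1: at line 4 remove [chdgp,fvfif,uexlv] add [yqt] -> 12 lines: kfm yvtcv orn hyepf yqt fby trsbs hdcr ewkh tfw xvld asb
Hunk 2: at line 2 remove [hyepf] add [inj,aita] -> 13 lines: kfm yvtcv orn inj aita yqt fby trsbs hdcr ewkh tfw xvld asb
Hunk 3: at line 5 remove [fby] add [wvwx,dwmoa,tioy] -> 15 lines: kfm yvtcv orn inj aita yqt wvwx dwmoa tioy trsbs hdcr ewkh tfw xvld asb
Hunk 4: at line 8 remove [tioy,trsbs] add [yuvmj,bql] -> 15 lines: kfm yvtcv orn inj aita yqt wvwx dwmoa yuvmj bql hdcr ewkh tfw xvld asb
Hunk 5: at line 2 remove [inj] add [crgi,cio] -> 16 lines: kfm yvtcv orn crgi cio aita yqt wvwx dwmoa yuvmj bql hdcr ewkh tfw xvld asb
Hunk 6: at line 4 remove [aita,yqt] add [bwo] -> 15 lines: kfm yvtcv orn crgi cio bwo wvwx dwmoa yuvmj bql hdcr ewkh tfw xvld asb
Hunk 7: at line 5 remove [bwo,wvwx] add [ttxcx,qtal] -> 15 lines: kfm yvtcv orn crgi cio ttxcx qtal dwmoa yuvmj bql hdcr ewkh tfw xvld asb

Answer: kfm
yvtcv
orn
crgi
cio
ttxcx
qtal
dwmoa
yuvmj
bql
hdcr
ewkh
tfw
xvld
asb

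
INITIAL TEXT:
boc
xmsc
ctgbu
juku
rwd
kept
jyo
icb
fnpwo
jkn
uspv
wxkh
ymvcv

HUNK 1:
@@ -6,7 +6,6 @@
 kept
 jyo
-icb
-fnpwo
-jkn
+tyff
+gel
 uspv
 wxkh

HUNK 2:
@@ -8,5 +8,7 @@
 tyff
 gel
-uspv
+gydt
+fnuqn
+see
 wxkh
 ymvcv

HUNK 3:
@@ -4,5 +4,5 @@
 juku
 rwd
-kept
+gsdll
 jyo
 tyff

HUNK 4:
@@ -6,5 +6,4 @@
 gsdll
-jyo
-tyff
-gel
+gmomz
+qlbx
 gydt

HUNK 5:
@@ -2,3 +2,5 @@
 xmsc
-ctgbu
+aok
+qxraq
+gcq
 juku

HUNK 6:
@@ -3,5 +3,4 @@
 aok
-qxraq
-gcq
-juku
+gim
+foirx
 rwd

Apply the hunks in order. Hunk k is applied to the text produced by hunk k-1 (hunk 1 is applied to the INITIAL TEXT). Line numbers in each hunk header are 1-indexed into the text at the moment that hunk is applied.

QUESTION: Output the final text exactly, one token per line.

Answer: boc
xmsc
aok
gim
foirx
rwd
gsdll
gmomz
qlbx
gydt
fnuqn
see
wxkh
ymvcv

Derivation:
Hunk 1: at line 6 remove [icb,fnpwo,jkn] add [tyff,gel] -> 12 lines: boc xmsc ctgbu juku rwd kept jyo tyff gel uspv wxkh ymvcv
Hunk 2: at line 8 remove [uspv] add [gydt,fnuqn,see] -> 14 lines: boc xmsc ctgbu juku rwd kept jyo tyff gel gydt fnuqn see wxkh ymvcv
Hunk 3: at line 4 remove [kept] add [gsdll] -> 14 lines: boc xmsc ctgbu juku rwd gsdll jyo tyff gel gydt fnuqn see wxkh ymvcv
Hunk 4: at line 6 remove [jyo,tyff,gel] add [gmomz,qlbx] -> 13 lines: boc xmsc ctgbu juku rwd gsdll gmomz qlbx gydt fnuqn see wxkh ymvcv
Hunk 5: at line 2 remove [ctgbu] add [aok,qxraq,gcq] -> 15 lines: boc xmsc aok qxraq gcq juku rwd gsdll gmomz qlbx gydt fnuqn see wxkh ymvcv
Hunk 6: at line 3 remove [qxraq,gcq,juku] add [gim,foirx] -> 14 lines: boc xmsc aok gim foirx rwd gsdll gmomz qlbx gydt fnuqn see wxkh ymvcv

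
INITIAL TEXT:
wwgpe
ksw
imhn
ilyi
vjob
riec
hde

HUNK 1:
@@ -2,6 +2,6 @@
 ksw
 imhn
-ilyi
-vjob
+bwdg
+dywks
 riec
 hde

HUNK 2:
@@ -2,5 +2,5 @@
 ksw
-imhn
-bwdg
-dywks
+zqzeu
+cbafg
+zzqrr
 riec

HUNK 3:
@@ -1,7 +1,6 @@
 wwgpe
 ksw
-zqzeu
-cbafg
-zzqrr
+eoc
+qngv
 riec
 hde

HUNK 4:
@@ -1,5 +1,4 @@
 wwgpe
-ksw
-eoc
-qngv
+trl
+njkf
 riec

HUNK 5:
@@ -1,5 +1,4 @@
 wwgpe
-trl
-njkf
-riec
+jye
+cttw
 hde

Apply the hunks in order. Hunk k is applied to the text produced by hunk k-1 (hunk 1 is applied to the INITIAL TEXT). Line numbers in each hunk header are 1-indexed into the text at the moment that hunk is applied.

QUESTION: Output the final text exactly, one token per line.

Answer: wwgpe
jye
cttw
hde

Derivation:
Hunk 1: at line 2 remove [ilyi,vjob] add [bwdg,dywks] -> 7 lines: wwgpe ksw imhn bwdg dywks riec hde
Hunk 2: at line 2 remove [imhn,bwdg,dywks] add [zqzeu,cbafg,zzqrr] -> 7 lines: wwgpe ksw zqzeu cbafg zzqrr riec hde
Hunk 3: at line 1 remove [zqzeu,cbafg,zzqrr] add [eoc,qngv] -> 6 lines: wwgpe ksw eoc qngv riec hde
Hunk 4: at line 1 remove [ksw,eoc,qngv] add [trl,njkf] -> 5 lines: wwgpe trl njkf riec hde
Hunk 5: at line 1 remove [trl,njkf,riec] add [jye,cttw] -> 4 lines: wwgpe jye cttw hde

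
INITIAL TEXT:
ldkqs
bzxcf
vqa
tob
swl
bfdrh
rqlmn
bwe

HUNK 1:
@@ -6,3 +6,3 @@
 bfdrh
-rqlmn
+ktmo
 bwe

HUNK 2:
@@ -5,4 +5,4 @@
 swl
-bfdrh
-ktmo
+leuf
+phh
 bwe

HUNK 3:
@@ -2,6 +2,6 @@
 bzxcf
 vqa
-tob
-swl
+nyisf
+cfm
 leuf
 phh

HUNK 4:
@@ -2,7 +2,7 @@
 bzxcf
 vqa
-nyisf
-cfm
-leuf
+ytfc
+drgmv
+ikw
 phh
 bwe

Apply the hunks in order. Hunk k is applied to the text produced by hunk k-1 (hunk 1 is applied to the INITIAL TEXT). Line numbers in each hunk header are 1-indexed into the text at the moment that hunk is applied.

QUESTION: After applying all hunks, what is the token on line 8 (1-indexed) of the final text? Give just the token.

Answer: bwe

Derivation:
Hunk 1: at line 6 remove [rqlmn] add [ktmo] -> 8 lines: ldkqs bzxcf vqa tob swl bfdrh ktmo bwe
Hunk 2: at line 5 remove [bfdrh,ktmo] add [leuf,phh] -> 8 lines: ldkqs bzxcf vqa tob swl leuf phh bwe
Hunk 3: at line 2 remove [tob,swl] add [nyisf,cfm] -> 8 lines: ldkqs bzxcf vqa nyisf cfm leuf phh bwe
Hunk 4: at line 2 remove [nyisf,cfm,leuf] add [ytfc,drgmv,ikw] -> 8 lines: ldkqs bzxcf vqa ytfc drgmv ikw phh bwe
Final line 8: bwe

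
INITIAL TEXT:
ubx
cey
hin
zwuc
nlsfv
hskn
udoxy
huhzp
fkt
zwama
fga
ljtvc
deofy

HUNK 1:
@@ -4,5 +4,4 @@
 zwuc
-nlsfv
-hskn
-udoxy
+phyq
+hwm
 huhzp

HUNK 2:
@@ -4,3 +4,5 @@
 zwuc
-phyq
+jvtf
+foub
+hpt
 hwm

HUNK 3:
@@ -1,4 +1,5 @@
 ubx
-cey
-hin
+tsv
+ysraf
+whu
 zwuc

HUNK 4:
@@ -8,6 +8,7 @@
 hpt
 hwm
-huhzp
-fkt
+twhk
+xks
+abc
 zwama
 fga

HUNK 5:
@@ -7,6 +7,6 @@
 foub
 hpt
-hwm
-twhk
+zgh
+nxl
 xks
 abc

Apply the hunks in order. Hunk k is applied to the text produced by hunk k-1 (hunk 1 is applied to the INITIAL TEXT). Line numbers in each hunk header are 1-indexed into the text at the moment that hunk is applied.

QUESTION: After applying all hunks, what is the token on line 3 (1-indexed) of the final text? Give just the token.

Answer: ysraf

Derivation:
Hunk 1: at line 4 remove [nlsfv,hskn,udoxy] add [phyq,hwm] -> 12 lines: ubx cey hin zwuc phyq hwm huhzp fkt zwama fga ljtvc deofy
Hunk 2: at line 4 remove [phyq] add [jvtf,foub,hpt] -> 14 lines: ubx cey hin zwuc jvtf foub hpt hwm huhzp fkt zwama fga ljtvc deofy
Hunk 3: at line 1 remove [cey,hin] add [tsv,ysraf,whu] -> 15 lines: ubx tsv ysraf whu zwuc jvtf foub hpt hwm huhzp fkt zwama fga ljtvc deofy
Hunk 4: at line 8 remove [huhzp,fkt] add [twhk,xks,abc] -> 16 lines: ubx tsv ysraf whu zwuc jvtf foub hpt hwm twhk xks abc zwama fga ljtvc deofy
Hunk 5: at line 7 remove [hwm,twhk] add [zgh,nxl] -> 16 lines: ubx tsv ysraf whu zwuc jvtf foub hpt zgh nxl xks abc zwama fga ljtvc deofy
Final line 3: ysraf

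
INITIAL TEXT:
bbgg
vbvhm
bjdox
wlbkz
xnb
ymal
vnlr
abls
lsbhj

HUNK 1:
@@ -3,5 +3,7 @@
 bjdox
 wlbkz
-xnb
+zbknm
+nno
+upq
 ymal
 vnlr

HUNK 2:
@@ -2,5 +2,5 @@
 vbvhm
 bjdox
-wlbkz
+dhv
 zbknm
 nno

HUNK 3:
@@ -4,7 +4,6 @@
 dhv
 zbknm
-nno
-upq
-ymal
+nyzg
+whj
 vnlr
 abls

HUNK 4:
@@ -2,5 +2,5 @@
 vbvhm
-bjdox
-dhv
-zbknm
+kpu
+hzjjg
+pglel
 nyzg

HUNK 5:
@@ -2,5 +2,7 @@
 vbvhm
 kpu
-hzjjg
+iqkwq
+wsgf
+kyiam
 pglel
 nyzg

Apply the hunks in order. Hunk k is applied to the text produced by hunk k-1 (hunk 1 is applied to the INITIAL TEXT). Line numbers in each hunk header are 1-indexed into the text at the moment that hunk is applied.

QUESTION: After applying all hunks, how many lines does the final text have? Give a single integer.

Hunk 1: at line 3 remove [xnb] add [zbknm,nno,upq] -> 11 lines: bbgg vbvhm bjdox wlbkz zbknm nno upq ymal vnlr abls lsbhj
Hunk 2: at line 2 remove [wlbkz] add [dhv] -> 11 lines: bbgg vbvhm bjdox dhv zbknm nno upq ymal vnlr abls lsbhj
Hunk 3: at line 4 remove [nno,upq,ymal] add [nyzg,whj] -> 10 lines: bbgg vbvhm bjdox dhv zbknm nyzg whj vnlr abls lsbhj
Hunk 4: at line 2 remove [bjdox,dhv,zbknm] add [kpu,hzjjg,pglel] -> 10 lines: bbgg vbvhm kpu hzjjg pglel nyzg whj vnlr abls lsbhj
Hunk 5: at line 2 remove [hzjjg] add [iqkwq,wsgf,kyiam] -> 12 lines: bbgg vbvhm kpu iqkwq wsgf kyiam pglel nyzg whj vnlr abls lsbhj
Final line count: 12

Answer: 12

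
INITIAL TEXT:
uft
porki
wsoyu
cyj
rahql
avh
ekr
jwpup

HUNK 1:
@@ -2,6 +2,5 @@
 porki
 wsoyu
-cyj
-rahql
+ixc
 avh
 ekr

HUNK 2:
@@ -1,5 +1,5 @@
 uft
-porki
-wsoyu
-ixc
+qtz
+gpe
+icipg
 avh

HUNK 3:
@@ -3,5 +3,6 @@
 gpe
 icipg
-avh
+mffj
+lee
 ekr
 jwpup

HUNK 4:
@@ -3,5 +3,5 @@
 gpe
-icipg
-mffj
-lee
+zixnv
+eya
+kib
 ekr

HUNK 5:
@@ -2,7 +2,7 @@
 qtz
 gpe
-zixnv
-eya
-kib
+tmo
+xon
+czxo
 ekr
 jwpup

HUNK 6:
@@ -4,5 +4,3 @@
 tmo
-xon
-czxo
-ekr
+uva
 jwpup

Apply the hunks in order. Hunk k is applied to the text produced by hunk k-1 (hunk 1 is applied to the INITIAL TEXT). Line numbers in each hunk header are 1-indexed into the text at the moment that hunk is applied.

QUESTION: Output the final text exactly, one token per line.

Hunk 1: at line 2 remove [cyj,rahql] add [ixc] -> 7 lines: uft porki wsoyu ixc avh ekr jwpup
Hunk 2: at line 1 remove [porki,wsoyu,ixc] add [qtz,gpe,icipg] -> 7 lines: uft qtz gpe icipg avh ekr jwpup
Hunk 3: at line 3 remove [avh] add [mffj,lee] -> 8 lines: uft qtz gpe icipg mffj lee ekr jwpup
Hunk 4: at line 3 remove [icipg,mffj,lee] add [zixnv,eya,kib] -> 8 lines: uft qtz gpe zixnv eya kib ekr jwpup
Hunk 5: at line 2 remove [zixnv,eya,kib] add [tmo,xon,czxo] -> 8 lines: uft qtz gpe tmo xon czxo ekr jwpup
Hunk 6: at line 4 remove [xon,czxo,ekr] add [uva] -> 6 lines: uft qtz gpe tmo uva jwpup

Answer: uft
qtz
gpe
tmo
uva
jwpup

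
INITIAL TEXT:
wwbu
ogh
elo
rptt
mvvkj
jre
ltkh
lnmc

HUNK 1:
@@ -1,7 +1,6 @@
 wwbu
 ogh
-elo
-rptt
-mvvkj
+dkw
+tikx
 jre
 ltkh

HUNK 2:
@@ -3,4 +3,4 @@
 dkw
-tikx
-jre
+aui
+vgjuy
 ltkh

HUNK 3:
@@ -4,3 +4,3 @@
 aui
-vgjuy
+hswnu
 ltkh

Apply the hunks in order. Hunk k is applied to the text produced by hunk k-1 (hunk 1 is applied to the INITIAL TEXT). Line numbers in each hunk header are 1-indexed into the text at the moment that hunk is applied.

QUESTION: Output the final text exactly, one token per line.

Answer: wwbu
ogh
dkw
aui
hswnu
ltkh
lnmc

Derivation:
Hunk 1: at line 1 remove [elo,rptt,mvvkj] add [dkw,tikx] -> 7 lines: wwbu ogh dkw tikx jre ltkh lnmc
Hunk 2: at line 3 remove [tikx,jre] add [aui,vgjuy] -> 7 lines: wwbu ogh dkw aui vgjuy ltkh lnmc
Hunk 3: at line 4 remove [vgjuy] add [hswnu] -> 7 lines: wwbu ogh dkw aui hswnu ltkh lnmc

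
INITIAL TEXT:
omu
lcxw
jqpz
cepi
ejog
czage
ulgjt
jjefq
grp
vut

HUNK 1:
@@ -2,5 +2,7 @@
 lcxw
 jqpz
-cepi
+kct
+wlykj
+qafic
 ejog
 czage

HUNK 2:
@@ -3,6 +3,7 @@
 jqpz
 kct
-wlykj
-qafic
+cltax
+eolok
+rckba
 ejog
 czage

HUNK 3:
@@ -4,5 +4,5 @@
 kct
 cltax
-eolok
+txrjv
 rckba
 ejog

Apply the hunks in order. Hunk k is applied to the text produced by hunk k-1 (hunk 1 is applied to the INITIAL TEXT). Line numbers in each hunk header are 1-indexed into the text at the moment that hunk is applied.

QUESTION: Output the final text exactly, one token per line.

Hunk 1: at line 2 remove [cepi] add [kct,wlykj,qafic] -> 12 lines: omu lcxw jqpz kct wlykj qafic ejog czage ulgjt jjefq grp vut
Hunk 2: at line 3 remove [wlykj,qafic] add [cltax,eolok,rckba] -> 13 lines: omu lcxw jqpz kct cltax eolok rckba ejog czage ulgjt jjefq grp vut
Hunk 3: at line 4 remove [eolok] add [txrjv] -> 13 lines: omu lcxw jqpz kct cltax txrjv rckba ejog czage ulgjt jjefq grp vut

Answer: omu
lcxw
jqpz
kct
cltax
txrjv
rckba
ejog
czage
ulgjt
jjefq
grp
vut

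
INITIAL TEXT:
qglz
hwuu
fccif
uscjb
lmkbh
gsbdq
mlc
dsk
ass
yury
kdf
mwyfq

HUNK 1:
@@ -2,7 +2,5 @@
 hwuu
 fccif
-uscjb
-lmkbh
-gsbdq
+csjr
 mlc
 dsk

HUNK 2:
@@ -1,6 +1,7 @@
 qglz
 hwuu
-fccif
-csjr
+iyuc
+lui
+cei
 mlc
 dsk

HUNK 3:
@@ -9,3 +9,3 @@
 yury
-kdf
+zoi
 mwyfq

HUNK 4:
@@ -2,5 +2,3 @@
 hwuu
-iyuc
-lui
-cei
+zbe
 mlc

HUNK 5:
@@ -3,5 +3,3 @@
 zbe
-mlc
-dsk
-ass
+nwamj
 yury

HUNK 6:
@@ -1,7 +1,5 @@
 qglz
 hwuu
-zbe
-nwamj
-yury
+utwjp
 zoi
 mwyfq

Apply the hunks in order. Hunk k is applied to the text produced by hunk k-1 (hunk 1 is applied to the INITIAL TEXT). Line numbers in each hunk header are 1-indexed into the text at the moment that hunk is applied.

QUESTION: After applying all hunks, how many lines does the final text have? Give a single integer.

Hunk 1: at line 2 remove [uscjb,lmkbh,gsbdq] add [csjr] -> 10 lines: qglz hwuu fccif csjr mlc dsk ass yury kdf mwyfq
Hunk 2: at line 1 remove [fccif,csjr] add [iyuc,lui,cei] -> 11 lines: qglz hwuu iyuc lui cei mlc dsk ass yury kdf mwyfq
Hunk 3: at line 9 remove [kdf] add [zoi] -> 11 lines: qglz hwuu iyuc lui cei mlc dsk ass yury zoi mwyfq
Hunk 4: at line 2 remove [iyuc,lui,cei] add [zbe] -> 9 lines: qglz hwuu zbe mlc dsk ass yury zoi mwyfq
Hunk 5: at line 3 remove [mlc,dsk,ass] add [nwamj] -> 7 lines: qglz hwuu zbe nwamj yury zoi mwyfq
Hunk 6: at line 1 remove [zbe,nwamj,yury] add [utwjp] -> 5 lines: qglz hwuu utwjp zoi mwyfq
Final line count: 5

Answer: 5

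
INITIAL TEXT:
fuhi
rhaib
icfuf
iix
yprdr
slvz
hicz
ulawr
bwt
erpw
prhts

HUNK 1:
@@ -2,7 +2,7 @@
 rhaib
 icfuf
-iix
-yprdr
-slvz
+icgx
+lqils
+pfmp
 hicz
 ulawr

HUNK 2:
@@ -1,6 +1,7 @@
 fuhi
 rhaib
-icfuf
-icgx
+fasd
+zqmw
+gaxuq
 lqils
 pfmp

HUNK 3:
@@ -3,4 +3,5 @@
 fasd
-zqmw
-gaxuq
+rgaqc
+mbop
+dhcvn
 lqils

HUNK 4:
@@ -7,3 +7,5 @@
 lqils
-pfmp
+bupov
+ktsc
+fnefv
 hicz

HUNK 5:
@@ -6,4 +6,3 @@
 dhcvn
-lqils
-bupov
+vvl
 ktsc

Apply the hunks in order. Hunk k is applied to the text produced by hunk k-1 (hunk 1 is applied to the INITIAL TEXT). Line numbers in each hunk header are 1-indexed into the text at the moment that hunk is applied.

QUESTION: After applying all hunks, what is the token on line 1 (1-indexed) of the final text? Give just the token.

Answer: fuhi

Derivation:
Hunk 1: at line 2 remove [iix,yprdr,slvz] add [icgx,lqils,pfmp] -> 11 lines: fuhi rhaib icfuf icgx lqils pfmp hicz ulawr bwt erpw prhts
Hunk 2: at line 1 remove [icfuf,icgx] add [fasd,zqmw,gaxuq] -> 12 lines: fuhi rhaib fasd zqmw gaxuq lqils pfmp hicz ulawr bwt erpw prhts
Hunk 3: at line 3 remove [zqmw,gaxuq] add [rgaqc,mbop,dhcvn] -> 13 lines: fuhi rhaib fasd rgaqc mbop dhcvn lqils pfmp hicz ulawr bwt erpw prhts
Hunk 4: at line 7 remove [pfmp] add [bupov,ktsc,fnefv] -> 15 lines: fuhi rhaib fasd rgaqc mbop dhcvn lqils bupov ktsc fnefv hicz ulawr bwt erpw prhts
Hunk 5: at line 6 remove [lqils,bupov] add [vvl] -> 14 lines: fuhi rhaib fasd rgaqc mbop dhcvn vvl ktsc fnefv hicz ulawr bwt erpw prhts
Final line 1: fuhi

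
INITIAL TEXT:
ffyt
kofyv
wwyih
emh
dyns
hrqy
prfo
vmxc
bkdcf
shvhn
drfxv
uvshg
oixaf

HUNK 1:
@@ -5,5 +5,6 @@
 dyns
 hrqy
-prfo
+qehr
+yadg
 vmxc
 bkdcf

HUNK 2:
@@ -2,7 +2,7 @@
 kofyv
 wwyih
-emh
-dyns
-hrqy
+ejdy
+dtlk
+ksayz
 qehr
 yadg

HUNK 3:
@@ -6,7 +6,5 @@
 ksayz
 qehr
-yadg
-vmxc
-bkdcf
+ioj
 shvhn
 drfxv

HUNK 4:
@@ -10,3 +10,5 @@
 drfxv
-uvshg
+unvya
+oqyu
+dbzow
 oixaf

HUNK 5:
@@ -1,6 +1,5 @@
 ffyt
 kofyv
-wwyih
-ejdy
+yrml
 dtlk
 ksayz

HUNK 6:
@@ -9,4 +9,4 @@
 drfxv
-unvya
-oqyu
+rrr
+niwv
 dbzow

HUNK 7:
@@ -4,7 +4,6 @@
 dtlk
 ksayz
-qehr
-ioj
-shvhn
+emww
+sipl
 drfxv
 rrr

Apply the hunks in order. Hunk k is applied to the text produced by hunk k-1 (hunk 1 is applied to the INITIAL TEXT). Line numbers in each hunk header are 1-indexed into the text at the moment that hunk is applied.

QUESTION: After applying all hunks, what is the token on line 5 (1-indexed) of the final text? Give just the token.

Hunk 1: at line 5 remove [prfo] add [qehr,yadg] -> 14 lines: ffyt kofyv wwyih emh dyns hrqy qehr yadg vmxc bkdcf shvhn drfxv uvshg oixaf
Hunk 2: at line 2 remove [emh,dyns,hrqy] add [ejdy,dtlk,ksayz] -> 14 lines: ffyt kofyv wwyih ejdy dtlk ksayz qehr yadg vmxc bkdcf shvhn drfxv uvshg oixaf
Hunk 3: at line 6 remove [yadg,vmxc,bkdcf] add [ioj] -> 12 lines: ffyt kofyv wwyih ejdy dtlk ksayz qehr ioj shvhn drfxv uvshg oixaf
Hunk 4: at line 10 remove [uvshg] add [unvya,oqyu,dbzow] -> 14 lines: ffyt kofyv wwyih ejdy dtlk ksayz qehr ioj shvhn drfxv unvya oqyu dbzow oixaf
Hunk 5: at line 1 remove [wwyih,ejdy] add [yrml] -> 13 lines: ffyt kofyv yrml dtlk ksayz qehr ioj shvhn drfxv unvya oqyu dbzow oixaf
Hunk 6: at line 9 remove [unvya,oqyu] add [rrr,niwv] -> 13 lines: ffyt kofyv yrml dtlk ksayz qehr ioj shvhn drfxv rrr niwv dbzow oixaf
Hunk 7: at line 4 remove [qehr,ioj,shvhn] add [emww,sipl] -> 12 lines: ffyt kofyv yrml dtlk ksayz emww sipl drfxv rrr niwv dbzow oixaf
Final line 5: ksayz

Answer: ksayz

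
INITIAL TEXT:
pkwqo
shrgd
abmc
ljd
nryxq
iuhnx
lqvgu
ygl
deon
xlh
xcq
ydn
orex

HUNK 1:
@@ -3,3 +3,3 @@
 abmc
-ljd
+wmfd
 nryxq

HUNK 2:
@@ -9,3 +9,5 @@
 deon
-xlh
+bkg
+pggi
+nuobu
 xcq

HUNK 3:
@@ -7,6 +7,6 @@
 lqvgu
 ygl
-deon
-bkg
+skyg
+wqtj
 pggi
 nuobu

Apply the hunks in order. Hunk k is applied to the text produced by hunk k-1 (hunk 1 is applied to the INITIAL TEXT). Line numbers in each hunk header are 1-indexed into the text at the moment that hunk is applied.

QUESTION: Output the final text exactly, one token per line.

Answer: pkwqo
shrgd
abmc
wmfd
nryxq
iuhnx
lqvgu
ygl
skyg
wqtj
pggi
nuobu
xcq
ydn
orex

Derivation:
Hunk 1: at line 3 remove [ljd] add [wmfd] -> 13 lines: pkwqo shrgd abmc wmfd nryxq iuhnx lqvgu ygl deon xlh xcq ydn orex
Hunk 2: at line 9 remove [xlh] add [bkg,pggi,nuobu] -> 15 lines: pkwqo shrgd abmc wmfd nryxq iuhnx lqvgu ygl deon bkg pggi nuobu xcq ydn orex
Hunk 3: at line 7 remove [deon,bkg] add [skyg,wqtj] -> 15 lines: pkwqo shrgd abmc wmfd nryxq iuhnx lqvgu ygl skyg wqtj pggi nuobu xcq ydn orex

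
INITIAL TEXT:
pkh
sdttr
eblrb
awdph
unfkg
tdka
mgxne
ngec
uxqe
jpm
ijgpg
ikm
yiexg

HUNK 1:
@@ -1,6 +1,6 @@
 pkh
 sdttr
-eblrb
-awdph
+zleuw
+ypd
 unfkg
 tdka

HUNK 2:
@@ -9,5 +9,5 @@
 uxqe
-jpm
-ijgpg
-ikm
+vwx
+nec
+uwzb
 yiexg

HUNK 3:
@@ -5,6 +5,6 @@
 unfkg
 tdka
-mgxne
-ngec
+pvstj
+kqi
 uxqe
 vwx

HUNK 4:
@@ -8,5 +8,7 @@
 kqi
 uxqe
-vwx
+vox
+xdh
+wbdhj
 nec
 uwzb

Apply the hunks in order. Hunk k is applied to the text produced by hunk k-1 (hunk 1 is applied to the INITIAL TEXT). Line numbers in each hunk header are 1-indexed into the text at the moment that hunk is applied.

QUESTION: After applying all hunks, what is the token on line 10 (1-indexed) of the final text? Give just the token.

Answer: vox

Derivation:
Hunk 1: at line 1 remove [eblrb,awdph] add [zleuw,ypd] -> 13 lines: pkh sdttr zleuw ypd unfkg tdka mgxne ngec uxqe jpm ijgpg ikm yiexg
Hunk 2: at line 9 remove [jpm,ijgpg,ikm] add [vwx,nec,uwzb] -> 13 lines: pkh sdttr zleuw ypd unfkg tdka mgxne ngec uxqe vwx nec uwzb yiexg
Hunk 3: at line 5 remove [mgxne,ngec] add [pvstj,kqi] -> 13 lines: pkh sdttr zleuw ypd unfkg tdka pvstj kqi uxqe vwx nec uwzb yiexg
Hunk 4: at line 8 remove [vwx] add [vox,xdh,wbdhj] -> 15 lines: pkh sdttr zleuw ypd unfkg tdka pvstj kqi uxqe vox xdh wbdhj nec uwzb yiexg
Final line 10: vox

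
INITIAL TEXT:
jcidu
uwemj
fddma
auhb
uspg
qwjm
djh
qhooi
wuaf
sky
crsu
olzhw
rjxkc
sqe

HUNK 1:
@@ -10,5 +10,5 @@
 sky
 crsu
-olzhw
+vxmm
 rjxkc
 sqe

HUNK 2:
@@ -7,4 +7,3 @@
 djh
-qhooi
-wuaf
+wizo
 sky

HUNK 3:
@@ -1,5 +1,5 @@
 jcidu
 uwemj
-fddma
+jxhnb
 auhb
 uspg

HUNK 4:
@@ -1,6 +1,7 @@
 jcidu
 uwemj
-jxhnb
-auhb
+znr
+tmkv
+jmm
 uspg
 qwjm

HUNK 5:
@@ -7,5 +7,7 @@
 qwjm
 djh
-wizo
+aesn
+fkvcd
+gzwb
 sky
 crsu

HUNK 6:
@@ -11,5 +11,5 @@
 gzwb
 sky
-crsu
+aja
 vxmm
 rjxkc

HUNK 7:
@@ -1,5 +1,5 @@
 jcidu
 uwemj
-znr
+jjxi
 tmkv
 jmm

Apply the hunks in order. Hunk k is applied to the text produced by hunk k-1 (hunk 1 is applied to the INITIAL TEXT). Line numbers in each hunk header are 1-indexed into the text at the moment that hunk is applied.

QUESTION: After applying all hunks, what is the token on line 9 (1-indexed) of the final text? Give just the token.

Hunk 1: at line 10 remove [olzhw] add [vxmm] -> 14 lines: jcidu uwemj fddma auhb uspg qwjm djh qhooi wuaf sky crsu vxmm rjxkc sqe
Hunk 2: at line 7 remove [qhooi,wuaf] add [wizo] -> 13 lines: jcidu uwemj fddma auhb uspg qwjm djh wizo sky crsu vxmm rjxkc sqe
Hunk 3: at line 1 remove [fddma] add [jxhnb] -> 13 lines: jcidu uwemj jxhnb auhb uspg qwjm djh wizo sky crsu vxmm rjxkc sqe
Hunk 4: at line 1 remove [jxhnb,auhb] add [znr,tmkv,jmm] -> 14 lines: jcidu uwemj znr tmkv jmm uspg qwjm djh wizo sky crsu vxmm rjxkc sqe
Hunk 5: at line 7 remove [wizo] add [aesn,fkvcd,gzwb] -> 16 lines: jcidu uwemj znr tmkv jmm uspg qwjm djh aesn fkvcd gzwb sky crsu vxmm rjxkc sqe
Hunk 6: at line 11 remove [crsu] add [aja] -> 16 lines: jcidu uwemj znr tmkv jmm uspg qwjm djh aesn fkvcd gzwb sky aja vxmm rjxkc sqe
Hunk 7: at line 1 remove [znr] add [jjxi] -> 16 lines: jcidu uwemj jjxi tmkv jmm uspg qwjm djh aesn fkvcd gzwb sky aja vxmm rjxkc sqe
Final line 9: aesn

Answer: aesn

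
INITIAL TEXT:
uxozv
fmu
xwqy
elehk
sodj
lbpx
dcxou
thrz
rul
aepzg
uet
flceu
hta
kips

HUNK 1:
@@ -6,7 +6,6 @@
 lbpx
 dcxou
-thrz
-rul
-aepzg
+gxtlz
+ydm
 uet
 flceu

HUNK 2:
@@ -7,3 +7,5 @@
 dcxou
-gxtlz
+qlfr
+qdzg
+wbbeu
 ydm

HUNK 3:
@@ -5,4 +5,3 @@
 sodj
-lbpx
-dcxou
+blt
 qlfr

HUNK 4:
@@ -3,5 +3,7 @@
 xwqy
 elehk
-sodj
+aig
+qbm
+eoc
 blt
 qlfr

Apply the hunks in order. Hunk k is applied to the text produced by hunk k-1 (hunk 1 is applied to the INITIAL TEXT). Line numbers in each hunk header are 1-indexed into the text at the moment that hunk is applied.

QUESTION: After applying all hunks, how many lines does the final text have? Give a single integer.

Answer: 16

Derivation:
Hunk 1: at line 6 remove [thrz,rul,aepzg] add [gxtlz,ydm] -> 13 lines: uxozv fmu xwqy elehk sodj lbpx dcxou gxtlz ydm uet flceu hta kips
Hunk 2: at line 7 remove [gxtlz] add [qlfr,qdzg,wbbeu] -> 15 lines: uxozv fmu xwqy elehk sodj lbpx dcxou qlfr qdzg wbbeu ydm uet flceu hta kips
Hunk 3: at line 5 remove [lbpx,dcxou] add [blt] -> 14 lines: uxozv fmu xwqy elehk sodj blt qlfr qdzg wbbeu ydm uet flceu hta kips
Hunk 4: at line 3 remove [sodj] add [aig,qbm,eoc] -> 16 lines: uxozv fmu xwqy elehk aig qbm eoc blt qlfr qdzg wbbeu ydm uet flceu hta kips
Final line count: 16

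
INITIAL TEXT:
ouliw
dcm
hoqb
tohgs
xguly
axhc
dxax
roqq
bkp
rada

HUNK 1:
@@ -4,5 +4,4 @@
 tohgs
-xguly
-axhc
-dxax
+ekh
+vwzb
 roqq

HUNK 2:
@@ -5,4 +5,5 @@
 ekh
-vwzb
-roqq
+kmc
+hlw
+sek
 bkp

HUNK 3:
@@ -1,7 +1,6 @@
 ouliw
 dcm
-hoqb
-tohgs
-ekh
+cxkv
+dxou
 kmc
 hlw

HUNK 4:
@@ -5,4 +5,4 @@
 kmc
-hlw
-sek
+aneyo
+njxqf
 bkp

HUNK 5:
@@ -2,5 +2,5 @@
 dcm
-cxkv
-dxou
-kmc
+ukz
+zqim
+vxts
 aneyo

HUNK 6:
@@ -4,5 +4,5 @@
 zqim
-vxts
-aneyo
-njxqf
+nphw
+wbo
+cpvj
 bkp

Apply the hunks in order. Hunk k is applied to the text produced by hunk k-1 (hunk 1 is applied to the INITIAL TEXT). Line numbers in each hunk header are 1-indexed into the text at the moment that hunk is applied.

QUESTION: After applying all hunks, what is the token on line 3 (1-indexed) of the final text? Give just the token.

Hunk 1: at line 4 remove [xguly,axhc,dxax] add [ekh,vwzb] -> 9 lines: ouliw dcm hoqb tohgs ekh vwzb roqq bkp rada
Hunk 2: at line 5 remove [vwzb,roqq] add [kmc,hlw,sek] -> 10 lines: ouliw dcm hoqb tohgs ekh kmc hlw sek bkp rada
Hunk 3: at line 1 remove [hoqb,tohgs,ekh] add [cxkv,dxou] -> 9 lines: ouliw dcm cxkv dxou kmc hlw sek bkp rada
Hunk 4: at line 5 remove [hlw,sek] add [aneyo,njxqf] -> 9 lines: ouliw dcm cxkv dxou kmc aneyo njxqf bkp rada
Hunk 5: at line 2 remove [cxkv,dxou,kmc] add [ukz,zqim,vxts] -> 9 lines: ouliw dcm ukz zqim vxts aneyo njxqf bkp rada
Hunk 6: at line 4 remove [vxts,aneyo,njxqf] add [nphw,wbo,cpvj] -> 9 lines: ouliw dcm ukz zqim nphw wbo cpvj bkp rada
Final line 3: ukz

Answer: ukz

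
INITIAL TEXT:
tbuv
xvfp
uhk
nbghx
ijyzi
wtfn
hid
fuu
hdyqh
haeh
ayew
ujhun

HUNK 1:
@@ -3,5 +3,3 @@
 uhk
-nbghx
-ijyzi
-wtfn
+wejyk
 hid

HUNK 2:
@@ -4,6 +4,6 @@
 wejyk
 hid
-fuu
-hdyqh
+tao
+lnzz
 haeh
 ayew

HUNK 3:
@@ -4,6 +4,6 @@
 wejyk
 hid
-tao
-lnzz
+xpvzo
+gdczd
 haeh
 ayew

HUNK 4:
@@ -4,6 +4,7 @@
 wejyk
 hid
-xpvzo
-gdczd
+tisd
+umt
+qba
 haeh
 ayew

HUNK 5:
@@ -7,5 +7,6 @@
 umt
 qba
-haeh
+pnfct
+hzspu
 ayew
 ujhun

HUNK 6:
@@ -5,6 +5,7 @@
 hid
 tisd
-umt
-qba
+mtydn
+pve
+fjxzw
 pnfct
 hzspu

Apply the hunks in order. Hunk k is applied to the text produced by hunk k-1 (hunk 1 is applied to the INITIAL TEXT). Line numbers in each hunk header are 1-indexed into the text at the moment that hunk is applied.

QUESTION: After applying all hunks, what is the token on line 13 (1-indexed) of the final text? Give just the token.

Hunk 1: at line 3 remove [nbghx,ijyzi,wtfn] add [wejyk] -> 10 lines: tbuv xvfp uhk wejyk hid fuu hdyqh haeh ayew ujhun
Hunk 2: at line 4 remove [fuu,hdyqh] add [tao,lnzz] -> 10 lines: tbuv xvfp uhk wejyk hid tao lnzz haeh ayew ujhun
Hunk 3: at line 4 remove [tao,lnzz] add [xpvzo,gdczd] -> 10 lines: tbuv xvfp uhk wejyk hid xpvzo gdczd haeh ayew ujhun
Hunk 4: at line 4 remove [xpvzo,gdczd] add [tisd,umt,qba] -> 11 lines: tbuv xvfp uhk wejyk hid tisd umt qba haeh ayew ujhun
Hunk 5: at line 7 remove [haeh] add [pnfct,hzspu] -> 12 lines: tbuv xvfp uhk wejyk hid tisd umt qba pnfct hzspu ayew ujhun
Hunk 6: at line 5 remove [umt,qba] add [mtydn,pve,fjxzw] -> 13 lines: tbuv xvfp uhk wejyk hid tisd mtydn pve fjxzw pnfct hzspu ayew ujhun
Final line 13: ujhun

Answer: ujhun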